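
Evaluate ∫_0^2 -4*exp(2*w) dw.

An antiderivative is F(w) = -2*exp(2*w).
Then F(2) - F(0) = (-2*exp(4)) - (-2) = 2 - 2*exp(4).

2 - 2*exp(4)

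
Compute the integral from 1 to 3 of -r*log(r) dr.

2 - 9*log(3)/2

Integrate by parts once (u = ln r, dv = -r dr).
An antiderivative is F(r) = -r**2*(2*log(r) - 1)/4.
Then F(3) - F(1) = (9/4 - 9*log(3)/2) - (1/4) = 2 - 9*log(3)/2.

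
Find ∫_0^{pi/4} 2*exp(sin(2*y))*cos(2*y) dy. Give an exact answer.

Let u = sin(2*y), so du = 2*cos(2*y) dy. When y = 0, u = 0; when y = pi/4, u = 1.
The integral becomes ∫ exp(u) du from 0 to 1, with antiderivative exp(u).
Back in y: F(y) = exp(sin(2*y)).
Then F(pi/4) - F(0) = (E) - (1) = -1 + E.

-1 + E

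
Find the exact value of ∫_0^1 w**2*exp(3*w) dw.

Integrate by parts twice (u = w^2, dv = exp(3*w) dw).
An antiderivative is F(w) = (9*w**2 - 6*w + 2)*exp(3*w)/27.
Then F(1) - F(0) = (5*exp(3)/27) - (2/27) = -2/27 + 5*exp(3)/27.

-2/27 + 5*exp(3)/27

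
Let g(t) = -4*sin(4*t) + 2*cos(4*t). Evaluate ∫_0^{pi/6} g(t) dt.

An antiderivative is F(t) = sin(4*t)/2 + cos(4*t).
Then F(pi/6) - F(0) = (-1/2 + sqrt(3)/4) - (1) = -3/2 + sqrt(3)/4.

-3/2 + sqrt(3)/4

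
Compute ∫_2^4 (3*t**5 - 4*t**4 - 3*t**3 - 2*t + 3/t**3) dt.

By the power rule, an antiderivative is F(t) = t**6/2 - 4*t**5/5 - 3*t**4/4 - t**2 - 3/(2*t**2).
Then F(4) - F(2) = (163313/160) - (-399/40) = 164909/160.

164909/160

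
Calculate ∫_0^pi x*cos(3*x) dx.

Integrate by parts once (u = x, dv = cos(3*x) dx).
An antiderivative is F(x) = x*sin(3*x)/3 + cos(3*x)/9.
Then F(pi) - F(0) = (-1/9) - (1/9) = -2/9.

-2/9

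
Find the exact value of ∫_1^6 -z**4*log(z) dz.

Integrate by parts once (u = ln z, dv = -z**4 dz).
An antiderivative is F(z) = -z**5*(5*log(z) - 1)/25.
Then F(6) - F(1) = (7776/25 - 7776*log(6)/5) - (1/25) = 311 - 7776*log(6)/5.

311 - 7776*log(6)/5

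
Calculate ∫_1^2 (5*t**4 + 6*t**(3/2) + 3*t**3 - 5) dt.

By the power rule, an antiderivative is F(t) = 12*t**(5/2)/5 + t**5 + 3*t**4/4 - 5*t.
Then F(2) - F(1) = (48*sqrt(2)/5 + 34) - (-17/20) = 48*sqrt(2)/5 + 697/20.

48*sqrt(2)/5 + 697/20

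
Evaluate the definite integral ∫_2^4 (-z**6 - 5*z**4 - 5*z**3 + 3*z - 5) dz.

By the power rule, an antiderivative is F(z) = -z**7/7 - z**5 - 5*z**4/4 + 3*z**2/2 - 5*z.
Then F(4) - F(2) = (-25764/7) - (-520/7) = -25244/7.

-25244/7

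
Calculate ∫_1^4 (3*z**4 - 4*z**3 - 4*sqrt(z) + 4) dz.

By the power rule, an antiderivative is F(z) = 3*z**5/5 - z**4 - 8*z**(3/2)/3 + 4*z.
Then F(4) - F(1) = (5296/15) - (14/15) = 5282/15.

5282/15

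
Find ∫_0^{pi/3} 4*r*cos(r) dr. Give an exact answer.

Integrate by parts once (u = r, dv = 4*cos(r) dr).
An antiderivative is F(r) = 4*r*sin(r) + 4*cos(r).
Then F(pi/3) - F(0) = (2 + 2*sqrt(3)*pi/3) - (4) = -2 + 2*sqrt(3)*pi/3.

-2 + 2*sqrt(3)*pi/3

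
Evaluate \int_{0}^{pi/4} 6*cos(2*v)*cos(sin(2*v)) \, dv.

Let u = sin(2*v), so du = 2*cos(2*v) dv. When v = 0, u = 0; when v = pi/4, u = 1.
The integral becomes 3·∫ cos(u) du from 0 to 1, with antiderivative 3*sin(u).
Back in v: F(v) = 3*sin(sin(2*v)).
Then F(pi/4) - F(0) = (3*sin(1)) - (0) = 3*sin(1).

3*sin(1)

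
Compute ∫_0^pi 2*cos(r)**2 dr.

pi

Use the identity cos^2(r) = (1 + cos(2*r))/2.
An antiderivative is F(r) = r + sin(2*r)/2.
Then F(pi) - F(0) = (pi) - (0) = pi.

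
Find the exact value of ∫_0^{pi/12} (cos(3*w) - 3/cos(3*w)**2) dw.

-1 + sqrt(2)/6

An antiderivative is F(w) = sin(3*w)/3 - tan(3*w).
Then F(pi/12) - F(0) = (-1 + sqrt(2)/6) - (0) = -1 + sqrt(2)/6.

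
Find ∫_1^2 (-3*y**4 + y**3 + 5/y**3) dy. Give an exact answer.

-519/40

By the power rule, an antiderivative is F(y) = -3*y**5/5 + y**4/4 - 5/(2*y**2).
Then F(2) - F(1) = (-633/40) - (-57/20) = -519/40.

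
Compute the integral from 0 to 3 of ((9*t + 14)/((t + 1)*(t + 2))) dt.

Factor the denominator: t**2 + 3*t + 2 = (t + 2)(t + 1).
Partial fractions: (9*t + 14)/((t + 1)*(t + 2)) = 4/(t + 2) + 5/(t + 1).
An antiderivative is F(t) = 5*log(t + 1) + 4*log(t + 2).
Then F(3) - F(0) = (4*log(5) + 10*log(2)) - (log(16)) = 6*log(2) + 4*log(5).

6*log(2) + 4*log(5)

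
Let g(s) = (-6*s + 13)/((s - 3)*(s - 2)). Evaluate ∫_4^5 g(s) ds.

-log(48)

Factor the denominator: s**2 - 5*s + 6 = (s - 2)(s - 3).
Partial fractions: (-6*s + 13)/((s - 3)*(s - 2)) = -1/(s - 2) - 5/(s - 3).
An antiderivative is F(s) = -5*log(s - 3) - log(s - 2).
Then F(5) - F(4) = (-log(96)) - (-log(2)) = -log(48).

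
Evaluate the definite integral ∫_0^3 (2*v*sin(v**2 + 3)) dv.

Let u = v**2 + 3, so du = 2*v dv. When v = 0, u = 3; when v = 3, u = 12.
The integral becomes ∫ sin(u) du from 3 to 12, with antiderivative -cos(u).
Back in v: F(v) = -cos(v**2 + 3).
Then F(3) - F(0) = (-cos(12)) - (-cos(3)) = cos(3) - cos(12).

cos(3) - cos(12)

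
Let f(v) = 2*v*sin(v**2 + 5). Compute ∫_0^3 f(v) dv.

Let u = v**2 + 5, so du = 2*v dv. When v = 0, u = 5; when v = 3, u = 14.
The integral becomes ∫ sin(u) du from 5 to 14, with antiderivative -cos(u).
Back in v: F(v) = -cos(v**2 + 5).
Then F(3) - F(0) = (-cos(14)) - (-cos(5)) = -cos(14) + cos(5).

-cos(14) + cos(5)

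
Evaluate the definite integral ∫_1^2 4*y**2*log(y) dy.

-28/9 + 32*log(2)/3

Integrate by parts once (u = ln y, dv = 4*y**2 dy).
An antiderivative is F(y) = 4*y**3*(3*log(y) - 1)/9.
Then F(2) - F(1) = (-32/9 + 32*log(2)/3) - (-4/9) = -28/9 + 32*log(2)/3.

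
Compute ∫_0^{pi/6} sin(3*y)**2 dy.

Use the identity sin^2(3*y) = (1 - cos(6*y))/2.
An antiderivative is F(y) = y/2 - sin(6*y)/12.
Then F(pi/6) - F(0) = (pi/12) - (0) = pi/12.

pi/12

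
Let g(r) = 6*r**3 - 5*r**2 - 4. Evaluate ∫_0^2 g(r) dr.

By the power rule, an antiderivative is F(r) = 3*r**4/2 - 5*r**3/3 - 4*r.
Then F(2) - F(0) = (8/3) - (0) = 8/3.

8/3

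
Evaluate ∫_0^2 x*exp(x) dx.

Integrate by parts once (u = x, dv = exp(x) dx).
An antiderivative is F(x) = (x - 1)*exp(x).
Then F(2) - F(0) = (exp(2)) - (-1) = 1 + exp(2).

1 + exp(2)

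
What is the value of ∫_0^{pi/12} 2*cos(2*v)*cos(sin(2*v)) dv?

sin(1/2)

Let u = sin(2*v), so du = 2*cos(2*v) dv. When v = 0, u = 0; when v = pi/12, u = 1/2.
The integral becomes ∫ cos(u) du from 0 to 1/2, with antiderivative sin(u).
Back in v: F(v) = sin(sin(2*v)).
Then F(pi/12) - F(0) = (sin(1/2)) - (0) = sin(1/2).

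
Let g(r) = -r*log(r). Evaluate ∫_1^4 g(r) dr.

15/4 - 16*log(2)

Integrate by parts once (u = ln r, dv = -r dr).
An antiderivative is F(r) = -r**2*(2*log(r) - 1)/4.
Then F(4) - F(1) = (4 - 16*log(2)) - (1/4) = 15/4 - 16*log(2).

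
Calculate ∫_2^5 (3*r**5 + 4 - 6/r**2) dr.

77907/10

By the power rule, an antiderivative is F(r) = r**6/2 + 4*r + 6/r.
Then F(5) - F(2) = (78337/10) - (43) = 77907/10.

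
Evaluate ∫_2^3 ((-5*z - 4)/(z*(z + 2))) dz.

-3*log(5) - 2*log(3) + 8*log(2)

Factor the denominator: z**2 + 2*z = (z + 2)z.
Partial fractions: (-5*z - 4)/(z*(z + 2)) = -3/(z + 2) - 2/z.
An antiderivative is F(z) = -2*log(z) - 3*log(z + 2).
Then F(3) - F(2) = (-3*log(5) - 2*log(3)) - (-8*log(2)) = -3*log(5) - 2*log(3) + 8*log(2).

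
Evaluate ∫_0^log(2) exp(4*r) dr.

15/4

Let u = exp(r), so du = exp(r) dr. When r = 0, u = 1; when r = log(2), u = 2.
The integral becomes ∫ u**3 du from 1 to 2, with antiderivative u**4/4.
Back in r: F(r) = exp(4*r)/4.
Then F(log(2)) - F(0) = (4) - (1/4) = 15/4.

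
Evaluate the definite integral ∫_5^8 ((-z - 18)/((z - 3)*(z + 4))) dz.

-3*log(5) - 2*log(3) + 7*log(2)

Factor the denominator: z**2 + z - 12 = (z + 4)(z - 3).
Partial fractions: (-z - 18)/((z - 3)*(z + 4)) = 2/(z + 4) - 3/(z - 3).
An antiderivative is F(z) = -3*log(z - 3) + 2*log(z + 4).
Then F(8) - F(5) = (-3*log(5) + 2*log(3) + 4*log(2)) - (log(81/8)) = -3*log(5) - 2*log(3) + 7*log(2).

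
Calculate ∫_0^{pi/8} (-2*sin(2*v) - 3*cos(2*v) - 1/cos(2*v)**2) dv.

An antiderivative is F(v) = -3*sin(2*v)/2 + cos(2*v) - tan(2*v)/2.
Then F(pi/8) - F(0) = (-1/2 - sqrt(2)/4) - (1) = -3/2 - sqrt(2)/4.

-3/2 - sqrt(2)/4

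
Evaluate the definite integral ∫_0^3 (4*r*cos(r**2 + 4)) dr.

Let u = r**2 + 4, so du = 2*r dr. When r = 0, u = 4; when r = 3, u = 13.
The integral becomes 2·∫ cos(u) du from 4 to 13, with antiderivative 2*sin(u).
Back in r: F(r) = 2*sin(r**2 + 4).
Then F(3) - F(0) = (2*sin(13)) - (2*sin(4)) = 2*sin(13) - 2*sin(4).

2*sin(13) - 2*sin(4)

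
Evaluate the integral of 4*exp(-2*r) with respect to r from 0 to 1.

An antiderivative is F(r) = -2*exp(-2*r).
Then F(1) - F(0) = (-2*exp(-2)) - (-2) = 2 - 2*exp(-2).

2 - 2*exp(-2)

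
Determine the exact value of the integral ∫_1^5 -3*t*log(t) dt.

18 - 75*log(5)/2

Integrate by parts once (u = ln t, dv = -3*t dt).
An antiderivative is F(t) = -3*t**2*(2*log(t) - 1)/4.
Then F(5) - F(1) = (75/4 - 75*log(5)/2) - (3/4) = 18 - 75*log(5)/2.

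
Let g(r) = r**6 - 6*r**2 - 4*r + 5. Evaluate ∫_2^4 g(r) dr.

15374/7

By the power rule, an antiderivative is F(r) = r**7/7 - 2*r**3 - 2*r**2 + 5*r.
Then F(4) - F(2) = (15404/7) - (30/7) = 15374/7.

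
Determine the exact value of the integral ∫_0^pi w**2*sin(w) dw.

-4 + pi**2

Integrate by parts twice (u = w^2, dv = sin(w) dw).
An antiderivative is F(w) = -w**2*cos(w) + 2*w*sin(w) + 2*cos(w).
Then F(pi) - F(0) = (-2 + pi**2) - (2) = -4 + pi**2.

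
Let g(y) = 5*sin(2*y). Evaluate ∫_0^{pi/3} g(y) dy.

An antiderivative is F(y) = -5*cos(2*y)/2.
Then F(pi/3) - F(0) = (5/4) - (-5/2) = 15/4.

15/4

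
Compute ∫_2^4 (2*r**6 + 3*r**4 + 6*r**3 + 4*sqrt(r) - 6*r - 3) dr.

By the power rule, an antiderivative is F(r) = 2*r**7/7 + 3*r**5/5 + 3*r**4/2 + 8*r**(3/2)/3 - 3*r**2 - 3*r.
Then F(4) - F(2) = (592292/105) - (16*sqrt(2)/3 + 2162/35) = 585806/105 - 16*sqrt(2)/3.

585806/105 - 16*sqrt(2)/3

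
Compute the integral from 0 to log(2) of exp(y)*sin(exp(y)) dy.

Let u = exp(y), so du = exp(y) dy. When y = 0, u = 1; when y = log(2), u = 2.
The integral becomes ∫ sin(u) du from 1 to 2, with antiderivative -cos(u).
Back in y: F(y) = -cos(exp(y)).
Then F(log(2)) - F(0) = (-cos(2)) - (-cos(1)) = -cos(2) + cos(1).

-cos(2) + cos(1)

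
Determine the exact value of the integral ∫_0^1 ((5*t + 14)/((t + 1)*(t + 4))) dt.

log(25/2)

Factor the denominator: t**2 + 5*t + 4 = (t + 4)(t + 1).
Partial fractions: (5*t + 14)/((t + 1)*(t + 4)) = 2/(t + 4) + 3/(t + 1).
An antiderivative is F(t) = 3*log(t + 1) + 2*log(t + 4).
Then F(1) - F(0) = (3*log(2) + 2*log(5)) - (log(16)) = log(25/2).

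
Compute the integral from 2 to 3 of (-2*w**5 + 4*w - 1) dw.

By the power rule, an antiderivative is F(w) = -w**6/3 + 2*w**2 - w.
Then F(3) - F(2) = (-228) - (-46/3) = -638/3.

-638/3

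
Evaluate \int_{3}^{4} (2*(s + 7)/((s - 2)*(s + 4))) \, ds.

Factor the denominator: s**2 + 2*s - 8 = (s + 4)(s - 2).
Partial fractions: 2*(s + 7)/((s - 2)*(s + 4)) = -1/(s + 4) + 3/(s - 2).
An antiderivative is F(s) = 3*log(s - 2) - log(s + 4).
Then F(4) - F(3) = (0) - (-log(7)) = log(7).

log(7)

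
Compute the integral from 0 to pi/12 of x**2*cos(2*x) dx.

Integrate by parts twice (u = x^2, dv = cos(2*x) dx).
An antiderivative is F(x) = x**2*sin(2*x)/2 + x*cos(2*x)/2 - sin(2*x)/4.
Then F(pi/12) - F(0) = (-1/8 + pi**2/576 + sqrt(3)*pi/48) - (0) = -1/8 + pi**2/576 + sqrt(3)*pi/48.

-1/8 + pi**2/576 + sqrt(3)*pi/48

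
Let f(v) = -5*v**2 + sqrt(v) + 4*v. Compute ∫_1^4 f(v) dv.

-211/3

By the power rule, an antiderivative is F(v) = 2*v**(3/2)/3 - 5*v**3/3 + 2*v**2.
Then F(4) - F(1) = (-208/3) - (1) = -211/3.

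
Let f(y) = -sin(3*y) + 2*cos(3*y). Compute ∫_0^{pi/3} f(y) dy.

-2/3

An antiderivative is F(y) = 2*sin(3*y)/3 + cos(3*y)/3.
Then F(pi/3) - F(0) = (-1/3) - (1/3) = -2/3.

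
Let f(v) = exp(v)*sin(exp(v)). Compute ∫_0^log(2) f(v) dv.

-cos(2) + cos(1)

Let u = exp(v), so du = exp(v) dv. When v = 0, u = 1; when v = log(2), u = 2.
The integral becomes ∫ sin(u) du from 1 to 2, with antiderivative -cos(u).
Back in v: F(v) = -cos(exp(v)).
Then F(log(2)) - F(0) = (-cos(2)) - (-cos(1)) = -cos(2) + cos(1).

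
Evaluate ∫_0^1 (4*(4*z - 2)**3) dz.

0

Let u = 4*z - 2, so du = 4 dz. When z = 0, u = -2; when z = 1, u = 2.
The integral becomes ∫ u**3 du from -2 to 2, with antiderivative u**4/4.
Back in z: F(z) = (4*z - 2)**4/4.
Then F(1) - F(0) = (4) - (4) = 0.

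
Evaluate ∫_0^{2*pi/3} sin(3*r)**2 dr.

pi/3

Use the identity sin^2(3*r) = (1 - cos(6*r))/2.
An antiderivative is F(r) = r/2 - sin(6*r)/12.
Then F(2*pi/3) - F(0) = (pi/3) - (0) = pi/3.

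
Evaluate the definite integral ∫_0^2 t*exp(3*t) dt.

1/9 + 5*exp(6)/9

Integrate by parts once (u = t, dv = exp(3*t) dt).
An antiderivative is F(t) = (3*t - 1)*exp(3*t)/9.
Then F(2) - F(0) = (5*exp(6)/9) - (-1/9) = 1/9 + 5*exp(6)/9.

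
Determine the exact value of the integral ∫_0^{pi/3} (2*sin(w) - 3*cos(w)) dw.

An antiderivative is F(w) = -3*sin(w) - 2*cos(w).
Then F(pi/3) - F(0) = (-3*sqrt(3)/2 - 1) - (-2) = 1 - 3*sqrt(3)/2.

1 - 3*sqrt(3)/2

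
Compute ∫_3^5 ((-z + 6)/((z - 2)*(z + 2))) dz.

Factor the denominator: z**2 - 4 = (z + 2)(z - 2).
Partial fractions: (-z + 6)/((z - 2)*(z + 2)) = -2/(z + 2) + 1/(z - 2).
An antiderivative is F(z) = log(z - 2) - 2*log(z + 2).
Then F(5) - F(3) = (log(3/49)) - (-log(25)) = log(75/49).

log(75/49)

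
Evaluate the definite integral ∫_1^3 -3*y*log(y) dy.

6 - 27*log(3)/2

Integrate by parts once (u = ln y, dv = -3*y dy).
An antiderivative is F(y) = -3*y**2*(2*log(y) - 1)/4.
Then F(3) - F(1) = (27/4 - 27*log(3)/2) - (3/4) = 6 - 27*log(3)/2.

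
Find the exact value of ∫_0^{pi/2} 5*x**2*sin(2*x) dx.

-5/2 + 5*pi**2/8

Integrate by parts twice (u = x^2, dv = 5*sin(2*x) dx).
An antiderivative is F(x) = -5*x**2*cos(2*x)/2 + 5*x*sin(2*x)/2 + 5*cos(2*x)/4.
Then F(pi/2) - F(0) = (-5/4 + 5*pi**2/8) - (5/4) = -5/2 + 5*pi**2/8.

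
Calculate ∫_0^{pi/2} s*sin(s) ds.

Integrate by parts once (u = s, dv = sin(s) ds).
An antiderivative is F(s) = -s*cos(s) + sin(s).
Then F(pi/2) - F(0) = (1) - (0) = 1.

1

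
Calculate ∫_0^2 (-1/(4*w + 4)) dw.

-log(3)/4

An antiderivative is F(w) = -log(4*w + 4)/4.
Then F(2) - F(0) = (-log(12)/4) - (-log(2)/2) = -log(3)/4.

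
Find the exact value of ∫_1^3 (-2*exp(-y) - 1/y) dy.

-log(3) - 2*exp(-1) + 2*exp(-3)

An antiderivative is F(y) = -log(y) + 2*exp(-y).
Then F(3) - F(1) = (-log(3) + 2*exp(-3)) - (2*exp(-1)) = -log(3) - 2*exp(-1) + 2*exp(-3).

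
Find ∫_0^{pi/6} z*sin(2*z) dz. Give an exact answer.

Integrate by parts once (u = z, dv = sin(2*z) dz).
An antiderivative is F(z) = -z*cos(2*z)/2 + sin(2*z)/4.
Then F(pi/6) - F(0) = (-pi/24 + sqrt(3)/8) - (0) = -pi/24 + sqrt(3)/8.

-pi/24 + sqrt(3)/8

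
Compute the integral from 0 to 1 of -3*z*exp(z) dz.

-3

Integrate by parts once (u = z, dv = -3*exp(z) dz).
An antiderivative is F(z) = (-3*z + 3)*exp(z).
Then F(1) - F(0) = (0) - (3) = -3.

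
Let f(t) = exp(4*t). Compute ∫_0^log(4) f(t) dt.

255/4

Let u = exp(t), so du = exp(t) dt. When t = 0, u = 1; when t = log(4), u = 4.
The integral becomes ∫ u**3 du from 1 to 4, with antiderivative u**4/4.
Back in t: F(t) = exp(4*t)/4.
Then F(log(4)) - F(0) = (64) - (1/4) = 255/4.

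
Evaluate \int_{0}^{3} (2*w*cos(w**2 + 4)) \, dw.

Let u = w**2 + 4, so du = 2*w dw. When w = 0, u = 4; when w = 3, u = 13.
The integral becomes ∫ cos(u) du from 4 to 13, with antiderivative sin(u).
Back in w: F(w) = sin(w**2 + 4).
Then F(3) - F(0) = (sin(13)) - (sin(4)) = sin(13) - sin(4).

sin(13) - sin(4)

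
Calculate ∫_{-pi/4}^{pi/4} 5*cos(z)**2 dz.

5/2 + 5*pi/4

Use the identity cos^2(z) = (1 + cos(2*z))/2.
An antiderivative is F(z) = 5*z/2 + 5*sin(2*z)/4.
Then F(pi/4) - F(-pi/4) = (5/4 + 5*pi/8) - (-5*pi/8 - 5/4) = 5/2 + 5*pi/4.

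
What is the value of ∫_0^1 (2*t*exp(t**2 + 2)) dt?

-exp(2) + exp(3)

Let u = t**2 + 2, so du = 2*t dt. When t = 0, u = 2; when t = 1, u = 3.
The integral becomes ∫ exp(u) du from 2 to 3, with antiderivative exp(u).
Back in t: F(t) = exp(t**2 + 2).
Then F(1) - F(0) = (exp(3)) - (exp(2)) = -exp(2) + exp(3).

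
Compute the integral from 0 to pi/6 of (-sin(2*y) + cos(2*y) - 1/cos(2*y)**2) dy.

-sqrt(3)/4 - 1/4

An antiderivative is F(y) = sin(2*y)/2 + cos(2*y)/2 - tan(2*y)/2.
Then F(pi/6) - F(0) = (1/4 - sqrt(3)/4) - (1/2) = -sqrt(3)/4 - 1/4.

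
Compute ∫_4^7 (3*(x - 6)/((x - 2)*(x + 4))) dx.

Factor the denominator: x**2 + 2*x - 8 = (x + 4)(x - 2).
Partial fractions: 3*(x - 6)/((x - 2)*(x + 4)) = 5/(x + 4) - 2/(x - 2).
An antiderivative is F(x) = -2*log(x - 2) + 5*log(x + 4).
Then F(7) - F(4) = (-2*log(5) + 5*log(11)) - (13*log(2)) = -13*log(2) - 2*log(5) + 5*log(11).

-13*log(2) - 2*log(5) + 5*log(11)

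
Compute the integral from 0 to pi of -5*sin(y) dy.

-10

An antiderivative is F(y) = 5*cos(y).
Then F(pi) - F(0) = (-5) - (5) = -10.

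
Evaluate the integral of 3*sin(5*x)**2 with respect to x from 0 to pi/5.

3*pi/10

Use the identity sin^2(5*x) = (1 - cos(10*x))/2.
An antiderivative is F(x) = 3*x/2 - 3*sin(10*x)/20.
Then F(pi/5) - F(0) = (3*pi/10) - (0) = 3*pi/10.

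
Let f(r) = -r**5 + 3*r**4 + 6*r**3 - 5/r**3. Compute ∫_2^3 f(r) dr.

By the power rule, an antiderivative is F(r) = -r**6/6 + 3*r**5/5 + 3*r**4/2 + 5/(2*r**2).
Then F(3) - F(2) = (13147/90) - (3979/120) = 40651/360.

40651/360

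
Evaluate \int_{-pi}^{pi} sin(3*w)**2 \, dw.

Use the identity sin^2(3*w) = (1 - cos(6*w))/2.
An antiderivative is F(w) = w/2 - sin(6*w)/12.
Then F(pi) - F(-pi) = (pi/2) - (-pi/2) = pi.

pi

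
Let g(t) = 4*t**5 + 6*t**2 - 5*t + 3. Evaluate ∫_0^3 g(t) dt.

1053/2

By the power rule, an antiderivative is F(t) = 2*t**6/3 + 2*t**3 - 5*t**2/2 + 3*t.
Then F(3) - F(0) = (1053/2) - (0) = 1053/2.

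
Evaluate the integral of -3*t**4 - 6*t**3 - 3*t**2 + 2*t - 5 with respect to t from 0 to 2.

By the power rule, an antiderivative is F(t) = -3*t**5/5 - 3*t**4/2 - t**3 + t**2 - 5*t.
Then F(2) - F(0) = (-286/5) - (0) = -286/5.

-286/5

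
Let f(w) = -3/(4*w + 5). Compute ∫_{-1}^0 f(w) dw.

An antiderivative is F(w) = -3*log(4*w + 5)/4.
Then F(0) - F(-1) = (-3*log(5)/4) - (0) = -3*log(5)/4.

-3*log(5)/4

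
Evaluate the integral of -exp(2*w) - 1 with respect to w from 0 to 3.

-exp(6)/2 - 5/2

An antiderivative is F(w) = -exp(2*w)/2 - w.
Then F(3) - F(0) = (-exp(6)/2 - 3) - (-1/2) = -exp(6)/2 - 5/2.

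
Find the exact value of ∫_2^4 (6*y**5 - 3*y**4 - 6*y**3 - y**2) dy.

45872/15

By the power rule, an antiderivative is F(y) = y**6 - 3*y**5/5 - 3*y**4/2 - y**3/3.
Then F(4) - F(2) = (46144/15) - (272/15) = 45872/15.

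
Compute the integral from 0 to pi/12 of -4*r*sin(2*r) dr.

-1/2 + sqrt(3)*pi/12

Integrate by parts once (u = r, dv = -4*sin(2*r) dr).
An antiderivative is F(r) = 2*r*cos(2*r) - sin(2*r).
Then F(pi/12) - F(0) = (-1/2 + sqrt(3)*pi/12) - (0) = -1/2 + sqrt(3)*pi/12.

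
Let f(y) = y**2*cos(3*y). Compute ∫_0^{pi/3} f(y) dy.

Integrate by parts twice (u = y^2, dv = cos(3*y) dy).
An antiderivative is F(y) = y**2*sin(3*y)/3 + 2*y*cos(3*y)/9 - 2*sin(3*y)/27.
Then F(pi/3) - F(0) = (-2*pi/27) - (0) = -2*pi/27.

-2*pi/27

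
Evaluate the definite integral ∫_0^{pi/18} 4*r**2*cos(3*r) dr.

-4/27 + pi**2/486 + 2*sqrt(3)*pi/81

Integrate by parts twice (u = r^2, dv = 4*cos(3*r) dr).
An antiderivative is F(r) = 4*r**2*sin(3*r)/3 + 8*r*cos(3*r)/9 - 8*sin(3*r)/27.
Then F(pi/18) - F(0) = (-4/27 + pi**2/486 + 2*sqrt(3)*pi/81) - (0) = -4/27 + pi**2/486 + 2*sqrt(3)*pi/81.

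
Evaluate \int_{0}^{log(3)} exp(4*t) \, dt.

20

Let u = exp(t), so du = exp(t) dt. When t = 0, u = 1; when t = log(3), u = 3.
The integral becomes ∫ u**3 du from 1 to 3, with antiderivative u**4/4.
Back in t: F(t) = exp(4*t)/4.
Then F(log(3)) - F(0) = (81/4) - (1/4) = 20.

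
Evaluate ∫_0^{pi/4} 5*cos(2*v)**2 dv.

Use the identity cos^2(2*v) = (1 + cos(4*v))/2.
An antiderivative is F(v) = 5*v/2 + 5*sin(4*v)/8.
Then F(pi/4) - F(0) = (5*pi/8) - (0) = 5*pi/8.

5*pi/8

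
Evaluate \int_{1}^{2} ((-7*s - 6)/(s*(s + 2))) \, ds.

Factor the denominator: s**2 + 2*s = (s + 2)s.
Partial fractions: (-7*s - 6)/(s*(s + 2)) = -4/(s + 2) - 3/s.
An antiderivative is F(s) = -3*log(s) - 4*log(s + 2).
Then F(2) - F(1) = (-11*log(2)) - (-log(81)) = -11*log(2) + 4*log(3).

-11*log(2) + 4*log(3)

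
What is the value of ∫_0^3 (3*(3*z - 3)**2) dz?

81

Let u = 3*z - 3, so du = 3 dz. When z = 0, u = -3; when z = 3, u = 6.
The integral becomes ∫ u**2 du from -3 to 6, with antiderivative u**3/3.
Back in z: F(z) = (3*z - 3)**3/3.
Then F(3) - F(0) = (72) - (-9) = 81.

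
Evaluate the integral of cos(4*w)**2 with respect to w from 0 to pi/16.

1/16 + pi/32

Use the identity cos^2(4*w) = (1 + cos(8*w))/2.
An antiderivative is F(w) = w/2 + sin(8*w)/16.
Then F(pi/16) - F(0) = (1/16 + pi/32) - (0) = 1/16 + pi/32.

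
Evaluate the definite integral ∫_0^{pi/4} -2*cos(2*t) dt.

An antiderivative is F(t) = -sin(2*t).
Then F(pi/4) - F(0) = (-1) - (0) = -1.

-1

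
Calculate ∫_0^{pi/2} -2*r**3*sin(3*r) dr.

Integrate by parts 3 times (u = r^3, dv = -2*sin(3*r) dr).
An antiderivative is F(r) = 2*r**3*cos(3*r)/3 - 2*r**2*sin(3*r)/3 - 4*r*cos(3*r)/9 + 4*sin(3*r)/27.
Then F(pi/2) - F(0) = (-4/27 + pi**2/6) - (0) = -4/27 + pi**2/6.

-4/27 + pi**2/6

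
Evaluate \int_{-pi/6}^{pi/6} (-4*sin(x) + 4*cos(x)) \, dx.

4

An antiderivative is F(x) = 4*sin(x) + 4*cos(x).
Then F(pi/6) - F(-pi/6) = (2 + 2*sqrt(3)) - (-2 + 2*sqrt(3)) = 4.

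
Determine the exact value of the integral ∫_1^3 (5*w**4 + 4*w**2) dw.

By the power rule, an antiderivative is F(w) = w**5 + 4*w**3/3.
Then F(3) - F(1) = (279) - (7/3) = 830/3.

830/3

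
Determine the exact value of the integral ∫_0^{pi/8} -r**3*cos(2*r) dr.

-3/8 - 3*sqrt(2)*pi**2/512 - sqrt(2)*pi**3/2048 + 3*sqrt(2)*pi/64 + 3*sqrt(2)/16

Integrate by parts 3 times (u = r^3, dv = -cos(2*r) dr).
An antiderivative is F(r) = -r**3*sin(2*r)/2 - 3*r**2*cos(2*r)/4 + 3*r*sin(2*r)/4 + 3*cos(2*r)/8.
Then F(pi/8) - F(0) = (sqrt(2)*(-12*pi**2 - pi**3 + 96*pi + 384)/2048) - (3/8) = -3/8 - 3*sqrt(2)*pi**2/512 - sqrt(2)*pi**3/2048 + 3*sqrt(2)*pi/64 + 3*sqrt(2)/16.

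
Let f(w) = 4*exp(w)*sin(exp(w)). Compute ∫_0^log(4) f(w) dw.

Let u = exp(w), so du = exp(w) dw. When w = 0, u = 1; when w = log(4), u = 4.
The integral becomes 4·∫ sin(u) du from 1 to 4, with antiderivative -4*cos(u).
Back in w: F(w) = -4*cos(exp(w)).
Then F(log(4)) - F(0) = (-4*cos(4)) - (-4*cos(1)) = 4*cos(1) - 4*cos(4).

4*cos(1) - 4*cos(4)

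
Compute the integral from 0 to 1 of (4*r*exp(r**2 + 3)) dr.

Let u = r**2 + 3, so du = 2*r dr. When r = 0, u = 3; when r = 1, u = 4.
The integral becomes 2·∫ exp(u) du from 3 to 4, with antiderivative 2*exp(u).
Back in r: F(r) = 2*exp(r**2 + 3).
Then F(1) - F(0) = (2*exp(4)) - (2*exp(3)) = -2*(1 - exp(1))*exp(3).

-2*(1 - exp(1))*exp(3)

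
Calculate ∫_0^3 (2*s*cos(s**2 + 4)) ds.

sin(13) - sin(4)

Let u = s**2 + 4, so du = 2*s ds. When s = 0, u = 4; when s = 3, u = 13.
The integral becomes ∫ cos(u) du from 4 to 13, with antiderivative sin(u).
Back in s: F(s) = sin(s**2 + 4).
Then F(3) - F(0) = (sin(13)) - (sin(4)) = sin(13) - sin(4).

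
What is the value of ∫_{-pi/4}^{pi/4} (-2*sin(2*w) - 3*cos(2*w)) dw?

-3

An antiderivative is F(w) = -3*sin(2*w)/2 + cos(2*w).
Then F(pi/4) - F(-pi/4) = (-3/2) - (3/2) = -3.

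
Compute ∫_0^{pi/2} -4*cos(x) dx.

-4

An antiderivative is F(x) = -4*sin(x).
Then F(pi/2) - F(0) = (-4) - (0) = -4.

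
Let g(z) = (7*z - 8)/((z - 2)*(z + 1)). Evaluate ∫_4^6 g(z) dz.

Factor the denominator: z**2 - z - 2 = (z + 1)(z - 2).
Partial fractions: (7*z - 8)/((z - 2)*(z + 1)) = 5/(z + 1) + 2/(z - 2).
An antiderivative is F(z) = 2*log(z - 2) + 5*log(z + 1).
Then F(6) - F(4) = (4*log(2) + 5*log(7)) - (2*log(2) + 5*log(5)) = -5*log(5) + 2*log(2) + 5*log(7).

-5*log(5) + 2*log(2) + 5*log(7)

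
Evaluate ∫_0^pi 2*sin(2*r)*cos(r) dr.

8/3

Use the identity sin(2*r)cos(r) = [sin(3*r) + sin(r)]/2.
An antiderivative is F(r) = -cos(r) - cos(3*r)/3.
Then F(pi) - F(0) = (4/3) - (-4/3) = 8/3.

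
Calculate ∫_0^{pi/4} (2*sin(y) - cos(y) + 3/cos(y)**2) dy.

An antiderivative is F(y) = -sin(y) - 2*cos(y) + 3*tan(y).
Then F(pi/4) - F(0) = (3 - 3*sqrt(2)/2) - (-2) = 5 - 3*sqrt(2)/2.

5 - 3*sqrt(2)/2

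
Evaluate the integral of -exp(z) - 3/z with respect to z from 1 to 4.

An antiderivative is F(z) = -exp(z) - 3*log(z).
Then F(4) - F(1) = (-exp(4) - log(64)) - (-exp(1)) = -exp(4) - log(64) + exp(1).

-exp(4) - log(64) + exp(1)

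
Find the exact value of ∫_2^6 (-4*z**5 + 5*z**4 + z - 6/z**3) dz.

-23302

By the power rule, an antiderivative is F(z) = -2*z**6/3 + z**5 + z**2/2 + 3/z**2.
Then F(6) - F(2) = (-279719/12) - (-95/12) = -23302.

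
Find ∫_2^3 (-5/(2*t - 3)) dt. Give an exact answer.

-5*log(3)/2

An antiderivative is F(t) = -5*log(2*t - 3)/2.
Then F(3) - F(2) = (-5*log(3)/2) - (0) = -5*log(3)/2.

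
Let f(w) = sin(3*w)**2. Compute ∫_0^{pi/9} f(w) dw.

Use the identity sin^2(3*w) = (1 - cos(6*w))/2.
An antiderivative is F(w) = w/2 - sin(6*w)/12.
Then F(pi/9) - F(0) = (-sqrt(3)/24 + pi/18) - (0) = -sqrt(3)/24 + pi/18.

-sqrt(3)/24 + pi/18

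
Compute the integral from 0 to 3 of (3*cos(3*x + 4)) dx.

sin(13) - sin(4)

Let u = 3*x + 4, so du = 3 dx. When x = 0, u = 4; when x = 3, u = 13.
The integral becomes ∫ cos(u) du from 4 to 13, with antiderivative sin(u).
Back in x: F(x) = sin(3*x + 4).
Then F(3) - F(0) = (sin(13)) - (sin(4)) = sin(13) - sin(4).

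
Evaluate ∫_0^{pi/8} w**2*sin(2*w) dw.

-1/4 - sqrt(2)*pi**2/256 + sqrt(2)*pi/32 + sqrt(2)/8

Integrate by parts twice (u = w^2, dv = sin(2*w) dw).
An antiderivative is F(w) = -w**2*cos(2*w)/2 + w*sin(2*w)/2 + cos(2*w)/4.
Then F(pi/8) - F(0) = (sqrt(2)*(-pi**2 + 8*pi + 32)/256) - (1/4) = -1/4 - sqrt(2)*pi**2/256 + sqrt(2)*pi/32 + sqrt(2)/8.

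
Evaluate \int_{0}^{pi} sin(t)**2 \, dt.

Use the identity sin^2(t) = (1 - cos(2*t))/2.
An antiderivative is F(t) = t/2 - sin(2*t)/4.
Then F(pi) - F(0) = (pi/2) - (0) = pi/2.

pi/2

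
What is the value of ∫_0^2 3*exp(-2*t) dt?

3/2 - 3*exp(-4)/2

An antiderivative is F(t) = -3*exp(-2*t)/2.
Then F(2) - F(0) = (-3*exp(-4)/2) - (-3/2) = 3/2 - 3*exp(-4)/2.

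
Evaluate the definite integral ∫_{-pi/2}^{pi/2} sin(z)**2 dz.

Use the identity sin^2(z) = (1 - cos(2*z))/2.
An antiderivative is F(z) = z/2 - sin(2*z)/4.
Then F(pi/2) - F(-pi/2) = (pi/4) - (-pi/4) = pi/2.

pi/2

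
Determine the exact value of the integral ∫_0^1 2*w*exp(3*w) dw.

Integrate by parts once (u = w, dv = 2*exp(3*w) dw).
An antiderivative is F(w) = (6*w - 2)*exp(3*w)/9.
Then F(1) - F(0) = (4*exp(3)/9) - (-2/9) = 2/9 + 4*exp(3)/9.

2/9 + 4*exp(3)/9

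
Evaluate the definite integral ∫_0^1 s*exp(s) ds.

Integrate by parts once (u = s, dv = exp(s) ds).
An antiderivative is F(s) = (s - 1)*exp(s).
Then F(1) - F(0) = (0) - (-1) = 1.

1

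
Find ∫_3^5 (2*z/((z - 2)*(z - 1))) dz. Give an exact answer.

Factor the denominator: z**2 - 3*z + 2 = (z - 1)(z - 2).
Partial fractions: 2*z/((z - 2)*(z - 1)) = -2/(z - 1) + 4/(z - 2).
An antiderivative is F(z) = 4*log(z - 2) - 2*log(z - 1).
Then F(5) - F(3) = (log(81/16)) - (-log(4)) = log(81/4).

log(81/4)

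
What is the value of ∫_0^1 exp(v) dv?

An antiderivative is F(v) = exp(v).
Then F(1) - F(0) = (E) - (1) = -1 + E.

-1 + E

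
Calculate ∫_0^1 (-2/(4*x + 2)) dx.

-log(6)/2 + log(2)/2

An antiderivative is F(x) = -log(4*x + 2)/2.
Then F(1) - F(0) = (-log(6)/2) - (-log(2)/2) = -log(6)/2 + log(2)/2.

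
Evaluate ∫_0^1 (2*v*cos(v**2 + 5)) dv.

Let u = v**2 + 5, so du = 2*v dv. When v = 0, u = 5; when v = 1, u = 6.
The integral becomes ∫ cos(u) du from 5 to 6, with antiderivative sin(u).
Back in v: F(v) = sin(v**2 + 5).
Then F(1) - F(0) = (sin(6)) - (sin(5)) = sin(6) - sin(5).

sin(6) - sin(5)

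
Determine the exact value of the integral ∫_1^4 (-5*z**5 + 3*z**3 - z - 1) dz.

-12927/4

By the power rule, an antiderivative is F(z) = -5*z**6/6 + 3*z**4/4 - z**2/2 - z.
Then F(4) - F(1) = (-9700/3) - (-19/12) = -12927/4.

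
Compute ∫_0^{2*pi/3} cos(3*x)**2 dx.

Use the identity cos^2(3*x) = (1 + cos(6*x))/2.
An antiderivative is F(x) = x/2 + sin(6*x)/12.
Then F(2*pi/3) - F(0) = (pi/3) - (0) = pi/3.

pi/3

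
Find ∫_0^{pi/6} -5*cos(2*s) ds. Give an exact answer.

An antiderivative is F(s) = -5*sin(2*s)/2.
Then F(pi/6) - F(0) = (-5*sqrt(3)/4) - (0) = -5*sqrt(3)/4.

-5*sqrt(3)/4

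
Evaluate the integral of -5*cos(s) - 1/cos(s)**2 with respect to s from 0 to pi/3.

An antiderivative is F(s) = -5*sin(s) - tan(s).
Then F(pi/3) - F(0) = (-7*sqrt(3)/2) - (0) = -7*sqrt(3)/2.

-7*sqrt(3)/2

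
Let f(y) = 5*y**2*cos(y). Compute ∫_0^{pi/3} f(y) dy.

Integrate by parts twice (u = y^2, dv = 5*cos(y) dy).
An antiderivative is F(y) = 5*y**2*sin(y) + 10*y*cos(y) - 10*sin(y).
Then F(pi/3) - F(0) = (-5*sqrt(3) + 5*sqrt(3)*pi**2/18 + 5*pi/3) - (0) = -5*sqrt(3) + 5*sqrt(3)*pi**2/18 + 5*pi/3.

-5*sqrt(3) + 5*sqrt(3)*pi**2/18 + 5*pi/3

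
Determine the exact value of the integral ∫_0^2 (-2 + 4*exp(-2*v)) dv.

An antiderivative is F(v) = -2*v - 2*exp(-2*v).
Then F(2) - F(0) = (-4 - 2*exp(-4)) - (-2) = -2 - 2*exp(-4).

-2 - 2*exp(-4)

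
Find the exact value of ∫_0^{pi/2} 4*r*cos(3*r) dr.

-2*pi/3 - 4/9

Integrate by parts once (u = r, dv = 4*cos(3*r) dr).
An antiderivative is F(r) = 4*r*sin(3*r)/3 + 4*cos(3*r)/9.
Then F(pi/2) - F(0) = (-2*pi/3) - (4/9) = -2*pi/3 - 4/9.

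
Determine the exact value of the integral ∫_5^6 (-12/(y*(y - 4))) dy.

Factor the denominator: y**2 - 4*y = y(y - 4).
Partial fractions: -12/(y*(y - 4)) = 3/y - 3/(y - 4).
An antiderivative is F(y) = 3*log(y) - 3*log(y - 4).
Then F(6) - F(5) = (log(27)) - (3*log(5)) = -3*log(5) + 3*log(3).

-3*log(5) + 3*log(3)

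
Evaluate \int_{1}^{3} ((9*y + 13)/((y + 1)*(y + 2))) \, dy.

Factor the denominator: y**2 + 3*y + 2 = (y + 2)(y + 1).
Partial fractions: (9*y + 13)/((y + 1)*(y + 2)) = 5/(y + 2) + 4/(y + 1).
An antiderivative is F(y) = 4*log(y + 1) + 5*log(y + 2).
Then F(3) - F(1) = (8*log(2) + 5*log(5)) - (4*log(2) + 5*log(3)) = -5*log(3) + 4*log(2) + 5*log(5).

-5*log(3) + 4*log(2) + 5*log(5)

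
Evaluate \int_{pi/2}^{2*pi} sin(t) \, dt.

-1

An antiderivative is F(t) = -cos(t).
Then F(2*pi) - F(pi/2) = (-1) - (0) = -1.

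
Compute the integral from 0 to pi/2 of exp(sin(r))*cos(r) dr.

-1 + E

Let u = sin(r), so du = cos(r) dr. When r = 0, u = 0; when r = pi/2, u = 1.
The integral becomes ∫ exp(u) du from 0 to 1, with antiderivative exp(u).
Back in r: F(r) = exp(sin(r)).
Then F(pi/2) - F(0) = (E) - (1) = -1 + E.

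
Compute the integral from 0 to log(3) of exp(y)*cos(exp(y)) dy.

-sin(1) + sin(3)

Let u = exp(y), so du = exp(y) dy. When y = 0, u = 1; when y = log(3), u = 3.
The integral becomes ∫ cos(u) du from 1 to 3, with antiderivative sin(u).
Back in y: F(y) = sin(exp(y)).
Then F(log(3)) - F(0) = (sin(3)) - (sin(1)) = -sin(1) + sin(3).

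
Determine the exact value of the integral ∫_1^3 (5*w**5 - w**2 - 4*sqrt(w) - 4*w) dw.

1754/3 - 8*sqrt(3)

By the power rule, an antiderivative is F(w) = 5*w**6/6 - 8*w**(3/2)/3 - w**3/3 - 2*w**2.
Then F(3) - F(1) = (1161/2 - 8*sqrt(3)) - (-25/6) = 1754/3 - 8*sqrt(3).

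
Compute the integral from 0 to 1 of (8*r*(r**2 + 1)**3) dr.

15

Let u = r**2 + 1, so du = 2*r dr. When r = 0, u = 1; when r = 1, u = 2.
The integral becomes 4·∫ u**3 du from 1 to 2, with antiderivative u**4.
Back in r: F(r) = (r**2 + 1)**4.
Then F(1) - F(0) = (16) - (1) = 15.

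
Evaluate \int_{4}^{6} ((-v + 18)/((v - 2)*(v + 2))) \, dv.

Factor the denominator: v**2 - 4 = (v + 2)(v - 2).
Partial fractions: (-v + 18)/((v - 2)*(v + 2)) = -5/(v + 2) + 4/(v - 2).
An antiderivative is F(v) = 4*log(v - 2) - 5*log(v + 2).
Then F(6) - F(4) = (-7*log(2)) - (-5*log(3) - log(2)) = -6*log(2) + 5*log(3).

-6*log(2) + 5*log(3)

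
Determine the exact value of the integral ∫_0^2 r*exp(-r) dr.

1 - 3*exp(-2)

Integrate by parts once (u = r, dv = exp(-r) dr).
An antiderivative is F(r) = (-r - 1)*exp(-r).
Then F(2) - F(0) = (-3*exp(-2)) - (-1) = 1 - 3*exp(-2).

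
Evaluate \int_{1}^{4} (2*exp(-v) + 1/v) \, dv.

(-2 + 2*exp(3) + log(4**exp(4)))*exp(-4)

An antiderivative is F(v) = log(v) - 2*exp(-v).
Then F(4) - F(1) = ((-2 + log(4**exp(4)))*exp(-4)) - (-2*exp(-1)) = (-2 + 2*exp(3) + log(4**exp(4)))*exp(-4).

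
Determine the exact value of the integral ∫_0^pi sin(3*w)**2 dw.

pi/2

Use the identity sin^2(3*w) = (1 - cos(6*w))/2.
An antiderivative is F(w) = w/2 - sin(6*w)/12.
Then F(pi) - F(0) = (pi/2) - (0) = pi/2.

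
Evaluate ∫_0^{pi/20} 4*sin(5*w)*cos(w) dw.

Use the identity sin(5*w)cos(w) = [sin(6*w) + sin(4*w)]/2.
An antiderivative is F(w) = -cos(4*w)/2 - cos(6*w)/3.
Then F(pi/20) - F(0) = (-sqrt(5)/8 - sqrt(10 - 2*sqrt(5))/12 - 1/8) - (-5/6) = -sqrt(5)/8 - sqrt(10 - 2*sqrt(5))/12 + 17/24.

-sqrt(5)/8 - sqrt(10 - 2*sqrt(5))/12 + 17/24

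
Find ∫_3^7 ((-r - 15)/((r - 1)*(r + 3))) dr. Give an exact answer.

Factor the denominator: r**2 + 2*r - 3 = (r + 3)(r - 1).
Partial fractions: (-r - 15)/((r - 1)*(r + 3)) = 3/(r + 3) - 4/(r - 1).
An antiderivative is F(r) = -4*log(r - 1) + 3*log(r + 3).
Then F(7) - F(3) = (-4*log(3) - log(2) + 3*log(5)) - (log(27/2)) = -7*log(3) + 3*log(5).

-7*log(3) + 3*log(5)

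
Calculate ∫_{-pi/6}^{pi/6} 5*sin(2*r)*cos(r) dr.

Use the identity sin(2*r)cos(r) = [sin(3*r) + sin(r)]/2.
An antiderivative is F(r) = -5*cos(r)/2 - 5*cos(3*r)/6.
Then F(pi/6) - F(-pi/6) = (-5*sqrt(3)/4) - (-5*sqrt(3)/4) = 0.

0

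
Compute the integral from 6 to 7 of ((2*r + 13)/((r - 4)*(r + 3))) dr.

-4*log(2) - log(5) + 5*log(3)

Factor the denominator: r**2 - r - 12 = (r + 3)(r - 4).
Partial fractions: (2*r + 13)/((r - 4)*(r + 3)) = -1/(r + 3) + 3/(r - 4).
An antiderivative is F(r) = 3*log(r - 4) - log(r + 3).
Then F(7) - F(6) = (log(27/10)) - (log(8/9)) = -4*log(2) - log(5) + 5*log(3).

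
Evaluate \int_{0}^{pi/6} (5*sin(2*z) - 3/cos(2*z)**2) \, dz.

An antiderivative is F(z) = -5*cos(2*z)/2 - 3*tan(2*z)/2.
Then F(pi/6) - F(0) = (-3*sqrt(3)/2 - 5/4) - (-5/2) = 5/4 - 3*sqrt(3)/2.

5/4 - 3*sqrt(3)/2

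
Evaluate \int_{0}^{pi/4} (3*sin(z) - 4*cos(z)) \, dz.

3 - 7*sqrt(2)/2

An antiderivative is F(z) = -4*sin(z) - 3*cos(z).
Then F(pi/4) - F(0) = (-7*sqrt(2)/2) - (-3) = 3 - 7*sqrt(2)/2.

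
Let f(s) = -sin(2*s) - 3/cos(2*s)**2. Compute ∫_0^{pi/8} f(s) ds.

-2 + sqrt(2)/4

An antiderivative is F(s) = cos(2*s)/2 - 3*tan(2*s)/2.
Then F(pi/8) - F(0) = (-3/2 + sqrt(2)/4) - (1/2) = -2 + sqrt(2)/4.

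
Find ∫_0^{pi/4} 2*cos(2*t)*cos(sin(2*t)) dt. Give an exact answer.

sin(1)

Let u = sin(2*t), so du = 2*cos(2*t) dt. When t = 0, u = 0; when t = pi/4, u = 1.
The integral becomes ∫ cos(u) du from 0 to 1, with antiderivative sin(u).
Back in t: F(t) = sin(sin(2*t)).
Then F(pi/4) - F(0) = (sin(1)) - (0) = sin(1).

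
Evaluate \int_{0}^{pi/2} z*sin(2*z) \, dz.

pi/4

Integrate by parts once (u = z, dv = sin(2*z) dz).
An antiderivative is F(z) = -z*cos(2*z)/2 + sin(2*z)/4.
Then F(pi/2) - F(0) = (pi/4) - (0) = pi/4.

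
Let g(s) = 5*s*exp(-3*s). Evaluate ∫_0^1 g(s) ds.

Integrate by parts once (u = s, dv = 5*exp(-3*s) ds).
An antiderivative is F(s) = (-15*s - 5)*exp(-3*s)/9.
Then F(1) - F(0) = (-20*exp(-3)/9) - (-5/9) = 5/9 - 20*exp(-3)/9.

5/9 - 20*exp(-3)/9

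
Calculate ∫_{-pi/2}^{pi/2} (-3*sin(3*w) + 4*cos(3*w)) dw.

-8/3

An antiderivative is F(w) = 4*sin(3*w)/3 + cos(3*w).
Then F(pi/2) - F(-pi/2) = (-4/3) - (4/3) = -8/3.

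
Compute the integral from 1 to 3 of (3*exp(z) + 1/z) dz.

An antiderivative is F(z) = 3*exp(z) + log(z).
Then F(3) - F(1) = (log(3) + 3*exp(3)) - (3*exp(1)) = -3*exp(1) + log(3) + 3*exp(3).

-3*exp(1) + log(3) + 3*exp(3)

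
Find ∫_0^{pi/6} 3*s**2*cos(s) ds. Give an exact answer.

-3 + pi**2/24 + sqrt(3)*pi/2

Integrate by parts twice (u = s^2, dv = 3*cos(s) ds).
An antiderivative is F(s) = 3*s**2*sin(s) + 6*s*cos(s) - 6*sin(s).
Then F(pi/6) - F(0) = (-3 + pi**2/24 + sqrt(3)*pi/2) - (0) = -3 + pi**2/24 + sqrt(3)*pi/2.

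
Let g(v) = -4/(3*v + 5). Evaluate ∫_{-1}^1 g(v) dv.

An antiderivative is F(v) = -4*log(3*v + 5)/3.
Then F(1) - F(-1) = (-log(16)) - (-4*log(2)/3) = -8*log(2)/3.

-8*log(2)/3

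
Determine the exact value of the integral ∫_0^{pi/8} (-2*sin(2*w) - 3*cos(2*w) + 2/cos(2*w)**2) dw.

-sqrt(2)/4

An antiderivative is F(w) = -3*sin(2*w)/2 + cos(2*w) + tan(2*w).
Then F(pi/8) - F(0) = (1 - sqrt(2)/4) - (1) = -sqrt(2)/4.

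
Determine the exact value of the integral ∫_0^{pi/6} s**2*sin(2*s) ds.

-1/8 - pi**2/144 + sqrt(3)*pi/24

Integrate by parts twice (u = s^2, dv = sin(2*s) ds).
An antiderivative is F(s) = -s**2*cos(2*s)/2 + s*sin(2*s)/2 + cos(2*s)/4.
Then F(pi/6) - F(0) = (-pi**2/144 + 1/8 + sqrt(3)*pi/24) - (1/4) = -1/8 - pi**2/144 + sqrt(3)*pi/24.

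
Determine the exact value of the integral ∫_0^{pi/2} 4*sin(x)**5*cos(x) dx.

2/3

Let u = sin(x), so du = cos(x) dx. When x = 0, u = 0; when x = pi/2, u = 1.
The integral becomes 4·∫ u**5 du from 0 to 1, with antiderivative 2*u**6/3.
Back in x: F(x) = 2*sin(x)**6/3.
Then F(pi/2) - F(0) = (2/3) - (0) = 2/3.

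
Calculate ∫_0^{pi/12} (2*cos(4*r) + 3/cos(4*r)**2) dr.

An antiderivative is F(r) = sin(4*r)/2 + 3*tan(4*r)/4.
Then F(pi/12) - F(0) = (sqrt(3)) - (0) = sqrt(3).

sqrt(3)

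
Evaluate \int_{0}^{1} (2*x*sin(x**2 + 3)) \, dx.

Let u = x**2 + 3, so du = 2*x dx. When x = 0, u = 3; when x = 1, u = 4.
The integral becomes ∫ sin(u) du from 3 to 4, with antiderivative -cos(u).
Back in x: F(x) = -cos(x**2 + 3).
Then F(1) - F(0) = (-cos(4)) - (-cos(3)) = cos(3) - cos(4).

cos(3) - cos(4)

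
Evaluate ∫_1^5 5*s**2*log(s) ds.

-620/9 + 625*log(5)/3

Integrate by parts once (u = ln s, dv = 5*s**2 ds).
An antiderivative is F(s) = 5*s**3*(3*log(s) - 1)/9.
Then F(5) - F(1) = (-625/9 + 625*log(5)/3) - (-5/9) = -620/9 + 625*log(5)/3.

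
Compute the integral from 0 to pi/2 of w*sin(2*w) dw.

Integrate by parts once (u = w, dv = sin(2*w) dw).
An antiderivative is F(w) = -w*cos(2*w)/2 + sin(2*w)/4.
Then F(pi/2) - F(0) = (pi/4) - (0) = pi/4.

pi/4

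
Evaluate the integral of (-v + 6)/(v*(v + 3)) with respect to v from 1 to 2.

Factor the denominator: v**2 + 3*v = (v + 3)v.
Partial fractions: (-v + 6)/(v*(v + 3)) = -3/(v + 3) + 2/v.
An antiderivative is F(v) = 2*log(v) - 3*log(v + 3).
Then F(2) - F(1) = (-3*log(5) + 2*log(2)) - (-log(64)) = -3*log(5) + 8*log(2).

-3*log(5) + 8*log(2)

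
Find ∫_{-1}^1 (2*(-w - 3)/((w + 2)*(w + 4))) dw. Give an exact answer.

-log(5)

Factor the denominator: w**2 + 6*w + 8 = (w + 4)(w + 2).
Partial fractions: 2*(-w - 3)/((w + 2)*(w + 4)) = -1/(w + 4) - 1/(w + 2).
An antiderivative is F(w) = -log(w + 2) - log(w + 4).
Then F(1) - F(-1) = (-log(15)) - (-log(3)) = -log(5).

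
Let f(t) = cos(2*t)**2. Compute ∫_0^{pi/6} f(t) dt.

Use the identity cos^2(2*t) = (1 + cos(4*t))/2.
An antiderivative is F(t) = t/2 + sin(4*t)/8.
Then F(pi/6) - F(0) = (sqrt(3)/16 + pi/12) - (0) = sqrt(3)/16 + pi/12.

sqrt(3)/16 + pi/12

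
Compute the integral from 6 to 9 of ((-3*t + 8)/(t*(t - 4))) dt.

Factor the denominator: t**2 - 4*t = t(t - 4).
Partial fractions: (-3*t + 8)/(t*(t - 4)) = -2/t - 1/(t - 4).
An antiderivative is F(t) = -2*log(t) - log(t - 4).
Then F(9) - F(6) = (-4*log(3) - log(5)) - (-log(72)) = log(8/45).

log(8/45)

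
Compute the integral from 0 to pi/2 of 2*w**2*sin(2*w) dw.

-1 + pi**2/4

Integrate by parts twice (u = w^2, dv = 2*sin(2*w) dw).
An antiderivative is F(w) = -w**2*cos(2*w) + w*sin(2*w) + cos(2*w)/2.
Then F(pi/2) - F(0) = (-1/2 + pi**2/4) - (1/2) = -1 + pi**2/4.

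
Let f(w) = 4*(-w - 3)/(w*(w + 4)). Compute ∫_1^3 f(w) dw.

Factor the denominator: w**2 + 4*w = (w + 4)w.
Partial fractions: 4*(-w - 3)/(w*(w + 4)) = -1/(w + 4) - 3/w.
An antiderivative is F(w) = -3*log(w) - log(w + 4).
Then F(3) - F(1) = (-3*log(3) - log(7)) - (-log(5)) = -3*log(3) - log(7) + log(5).

-3*log(3) - log(7) + log(5)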